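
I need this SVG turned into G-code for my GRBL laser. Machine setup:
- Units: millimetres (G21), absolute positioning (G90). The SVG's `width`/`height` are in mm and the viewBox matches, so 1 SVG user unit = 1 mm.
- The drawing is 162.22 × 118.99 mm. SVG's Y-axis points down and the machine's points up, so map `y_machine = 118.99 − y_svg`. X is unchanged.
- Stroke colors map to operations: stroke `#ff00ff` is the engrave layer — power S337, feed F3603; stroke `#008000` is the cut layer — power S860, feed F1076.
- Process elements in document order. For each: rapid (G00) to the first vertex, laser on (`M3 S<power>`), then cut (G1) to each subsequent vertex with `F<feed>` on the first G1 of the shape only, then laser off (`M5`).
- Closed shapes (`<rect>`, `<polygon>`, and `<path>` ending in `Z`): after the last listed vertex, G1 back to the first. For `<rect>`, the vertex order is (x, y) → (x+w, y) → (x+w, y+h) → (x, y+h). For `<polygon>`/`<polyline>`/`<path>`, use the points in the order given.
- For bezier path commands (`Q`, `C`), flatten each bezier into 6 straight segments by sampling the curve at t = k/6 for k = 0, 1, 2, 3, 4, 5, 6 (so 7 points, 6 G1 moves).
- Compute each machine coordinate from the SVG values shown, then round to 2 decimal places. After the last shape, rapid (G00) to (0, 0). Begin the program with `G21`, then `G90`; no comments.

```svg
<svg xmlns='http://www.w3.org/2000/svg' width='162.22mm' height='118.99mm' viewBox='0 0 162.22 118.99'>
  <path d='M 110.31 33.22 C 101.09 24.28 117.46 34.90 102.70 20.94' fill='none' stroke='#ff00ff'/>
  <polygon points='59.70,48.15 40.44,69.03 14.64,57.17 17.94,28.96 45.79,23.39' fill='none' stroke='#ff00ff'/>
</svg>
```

Since the viewBox matches the mm dimensions, user units are millimetres directly. The only transform is the Y-flip y_m = 118.99 − y_svg.

Shape 1 is a cubic bezier drawn with `<path>`. Its stroke #ff00ff means engrave at S337, F3603. After flipping Y the toolpath is (110.31,85.77) → (107.57,88.81) → (107.52,89.82) → (108.58,90.03) → (109.18,90.65) → (107.75,92.91) → (102.70,98.05).

Shape 2 is a regular polygon drawn with `<polygon>`. Its stroke #ff00ff means engrave at S337, F3603. After flipping Y the toolpath is (59.70,70.84) → (40.44,49.96) → (14.64,61.82) → (17.94,90.03) → (45.79,95.60) → (59.70,70.84), returning to the start.

G21
G90
G00 X110.31 Y85.77
M3 S337
G1 X107.57 Y88.81 F3603
G1 X107.52 Y89.82
G1 X108.58 Y90.03
G1 X109.18 Y90.65
G1 X107.75 Y92.91
G1 X102.70 Y98.05
M5
G00 X59.70 Y70.84
M3 S337
G1 X40.44 Y49.96 F3603
G1 X14.64 Y61.82
G1 X17.94 Y90.03
G1 X45.79 Y95.60
G1 X59.70 Y70.84
M5
G00 X0.00 Y0.00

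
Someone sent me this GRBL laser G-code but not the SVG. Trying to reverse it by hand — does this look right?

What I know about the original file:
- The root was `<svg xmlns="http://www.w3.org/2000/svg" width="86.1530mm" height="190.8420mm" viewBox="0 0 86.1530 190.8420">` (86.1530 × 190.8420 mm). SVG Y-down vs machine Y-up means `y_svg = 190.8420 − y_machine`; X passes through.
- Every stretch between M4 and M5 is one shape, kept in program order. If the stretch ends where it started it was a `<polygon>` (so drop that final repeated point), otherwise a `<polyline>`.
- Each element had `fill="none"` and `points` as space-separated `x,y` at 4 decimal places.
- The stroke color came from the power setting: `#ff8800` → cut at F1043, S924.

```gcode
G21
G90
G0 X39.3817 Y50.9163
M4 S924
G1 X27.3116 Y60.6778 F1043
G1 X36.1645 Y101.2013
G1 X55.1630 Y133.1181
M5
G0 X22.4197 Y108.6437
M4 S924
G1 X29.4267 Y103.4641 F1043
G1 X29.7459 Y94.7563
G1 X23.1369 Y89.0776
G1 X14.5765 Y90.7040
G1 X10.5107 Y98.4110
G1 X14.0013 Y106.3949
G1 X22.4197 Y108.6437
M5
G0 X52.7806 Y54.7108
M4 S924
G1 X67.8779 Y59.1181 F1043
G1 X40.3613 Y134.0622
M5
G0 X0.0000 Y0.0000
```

<svg xmlns="http://www.w3.org/2000/svg" width="86.1530mm" height="190.8420mm" viewBox="0 0 86.1530 190.8420">
  <polyline points="39.3817,139.9257 27.3116,130.1642 36.1645,89.6407 55.1630,57.7239" fill="none" stroke="#ff8800"/>
  <polygon points="22.4197,82.1983 29.4267,87.3779 29.7459,96.0857 23.1369,101.7644 14.5765,100.1380 10.5107,92.4310 14.0013,84.4471" fill="none" stroke="#ff8800"/>
  <polyline points="52.7806,136.1312 67.8779,131.7239 40.3613,56.7798" fill="none" stroke="#ff8800"/>
</svg>

y_svg = 190.8420 − y_m. Every run uses S924, so all elements get stroke `#ff8800` (cut).

[1] open run; points: 39.3817,139.9257 27.3116,130.1642 36.1645,89.6407 55.1630,57.7239

[2] closed run; points: 22.4197,82.1983 29.4267,87.3779 29.7459,96.0857 23.1369,101.7644 14.5765,100.1380 10.5107,92.4310 14.0013,84.4471

[3] open run; points: 52.7806,136.1312 67.8779,131.7239 40.3613,56.7798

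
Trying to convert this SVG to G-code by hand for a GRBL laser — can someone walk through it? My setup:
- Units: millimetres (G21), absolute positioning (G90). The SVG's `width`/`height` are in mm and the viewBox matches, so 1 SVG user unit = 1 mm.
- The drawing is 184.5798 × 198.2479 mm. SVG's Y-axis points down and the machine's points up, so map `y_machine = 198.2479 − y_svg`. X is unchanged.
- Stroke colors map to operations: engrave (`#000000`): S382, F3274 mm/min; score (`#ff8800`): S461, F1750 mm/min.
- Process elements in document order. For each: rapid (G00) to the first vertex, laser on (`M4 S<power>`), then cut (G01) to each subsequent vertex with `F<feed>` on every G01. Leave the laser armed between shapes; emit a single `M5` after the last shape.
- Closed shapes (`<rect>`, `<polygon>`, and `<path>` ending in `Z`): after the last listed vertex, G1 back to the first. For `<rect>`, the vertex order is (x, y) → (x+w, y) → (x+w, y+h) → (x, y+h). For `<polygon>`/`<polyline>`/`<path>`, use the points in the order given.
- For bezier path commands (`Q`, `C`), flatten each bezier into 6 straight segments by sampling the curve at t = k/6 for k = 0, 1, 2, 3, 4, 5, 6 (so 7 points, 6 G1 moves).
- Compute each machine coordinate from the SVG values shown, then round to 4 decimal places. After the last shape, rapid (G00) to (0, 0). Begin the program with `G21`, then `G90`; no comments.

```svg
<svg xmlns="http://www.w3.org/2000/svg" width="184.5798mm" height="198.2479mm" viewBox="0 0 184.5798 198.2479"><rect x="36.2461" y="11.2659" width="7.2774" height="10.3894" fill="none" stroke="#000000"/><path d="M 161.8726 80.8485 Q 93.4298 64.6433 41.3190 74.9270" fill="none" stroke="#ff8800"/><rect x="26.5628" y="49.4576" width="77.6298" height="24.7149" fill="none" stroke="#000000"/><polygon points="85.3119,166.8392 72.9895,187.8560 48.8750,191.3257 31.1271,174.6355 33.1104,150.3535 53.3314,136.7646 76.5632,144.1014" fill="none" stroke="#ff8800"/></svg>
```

viewBox `0 0 184.5798 198.2479` with mm width/height → 1 unit = 1 mm. Flip: y_m = 198.2479 − y_svg.

**Shape 1** — `<rect>` rectangle, stroke `#000000` → engrave (S382, F3274). Machine vertices: (36.2461,186.9820) → (43.5235,186.9820) → (43.5235,176.5926) → (36.2461,176.5926) → (36.2461,186.9820). Closed: final G1 returns to the first vertex.

**Shape 2** — `<path>` quadratic bezier, stroke `#ff8800` → score (S461, F1750). Control points (SVG): P0=(161.8726,80.8485), P1=(93.4298,64.6433), P2=(41.3190,74.9270); sampled at t=k/6. Machine vertices: (161.8726,117.3994) → (139.5120,122.0653) → (118.0587,125.2597) → (97.5128,126.9824) → (77.8742,127.2335) → (59.1429,126.0130) → (41.3190,123.3209). Open path.

**Shape 3** — `<rect>` rectangle, stroke `#000000` → engrave (S382, F3274). Machine vertices: (26.5628,148.7903) → (104.1926,148.7903) → (104.1926,124.0754) → (26.5628,124.0754) → (26.5628,148.7903). Closed: final G1 returns to the first vertex.

**Shape 4** — `<polygon>` regular polygon, stroke `#ff8800` → score (S461, F1750). Machine vertices: (85.3119,31.4087) → (72.9895,10.3919) → (48.8750,6.9222) → (31.1271,23.6124) → (33.1104,47.8944) → (53.3314,61.4833) → (76.5632,54.1465) → (85.3119,31.4087). Closed: final G1 returns to the first vertex.

G21
G90
G00 X36.2461 Y186.9820
M4 S382
G01 X43.5235 Y186.9820 F3274
G01 X43.5235 Y176.5926 F3274
G01 X36.2461 Y176.5926 F3274
G01 X36.2461 Y186.9820 F3274
G00 X161.8726 Y117.3994
M4 S461
G01 X139.5120 Y122.0653 F1750
G01 X118.0587 Y125.2597 F1750
G01 X97.5128 Y126.9824 F1750
G01 X77.8742 Y127.2335 F1750
G01 X59.1429 Y126.0130 F1750
G01 X41.3190 Y123.3209 F1750
G00 X26.5628 Y148.7903
M4 S382
G01 X104.1926 Y148.7903 F3274
G01 X104.1926 Y124.0754 F3274
G01 X26.5628 Y124.0754 F3274
G01 X26.5628 Y148.7903 F3274
G00 X85.3119 Y31.4087
M4 S461
G01 X72.9895 Y10.3919 F1750
G01 X48.8750 Y6.9222 F1750
G01 X31.1271 Y23.6124 F1750
G01 X33.1104 Y47.8944 F1750
G01 X53.3314 Y61.4833 F1750
G01 X76.5632 Y54.1465 F1750
G01 X85.3119 Y31.4087 F1750
M5
G00 X0.0000 Y0.0000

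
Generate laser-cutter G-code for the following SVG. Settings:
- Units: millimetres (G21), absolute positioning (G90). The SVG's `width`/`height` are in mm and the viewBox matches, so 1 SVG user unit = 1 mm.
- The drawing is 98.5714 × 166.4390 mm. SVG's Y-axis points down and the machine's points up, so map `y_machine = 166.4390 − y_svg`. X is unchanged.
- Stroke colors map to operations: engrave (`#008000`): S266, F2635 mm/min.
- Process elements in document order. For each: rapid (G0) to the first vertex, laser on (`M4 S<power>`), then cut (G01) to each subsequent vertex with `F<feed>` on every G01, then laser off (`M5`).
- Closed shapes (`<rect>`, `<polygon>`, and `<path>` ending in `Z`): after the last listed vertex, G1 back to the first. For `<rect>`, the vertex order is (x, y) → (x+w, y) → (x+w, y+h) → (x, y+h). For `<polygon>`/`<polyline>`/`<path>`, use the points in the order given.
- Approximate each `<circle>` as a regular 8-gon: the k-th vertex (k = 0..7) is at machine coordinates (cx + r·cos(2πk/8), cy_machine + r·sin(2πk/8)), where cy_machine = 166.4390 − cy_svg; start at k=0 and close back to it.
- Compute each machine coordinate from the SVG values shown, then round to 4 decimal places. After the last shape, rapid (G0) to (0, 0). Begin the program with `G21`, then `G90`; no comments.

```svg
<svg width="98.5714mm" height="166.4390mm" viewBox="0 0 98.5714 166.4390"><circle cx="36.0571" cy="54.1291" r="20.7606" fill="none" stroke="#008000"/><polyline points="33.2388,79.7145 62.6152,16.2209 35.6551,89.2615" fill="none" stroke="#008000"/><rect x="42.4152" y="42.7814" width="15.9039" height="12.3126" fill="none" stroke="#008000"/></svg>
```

G21
G90
G0 X56.8177 Y112.3099
M4 S266
G01 X50.7371 Y126.9899 F2635
G01 X36.0571 Y133.0705 F2635
G01 X21.3771 Y126.9899 F2635
G01 X15.2965 Y112.3099 F2635
G01 X21.3771 Y97.6299 F2635
G01 X36.0571 Y91.5493 F2635
G01 X50.7371 Y97.6299 F2635
G01 X56.8177 Y112.3099 F2635
M5
G0 X33.2388 Y86.7245
M4 S266
G01 X62.6152 Y150.2181 F2635
G01 X35.6551 Y77.1775 F2635
M5
G0 X42.4152 Y123.6576
M4 S266
G01 X58.3191 Y123.6576 F2635
G01 X58.3191 Y111.3450 F2635
G01 X42.4152 Y111.3450 F2635
G01 X42.4152 Y123.6576 F2635
M5
G0 X0.0000 Y0.0000

1 u = 1 mm; y_m = 166.4390 − y.

[1] `<circle>` circle, #008000→engrave S266 F2635: (56.8177,112.3099) → (50.7371,126.9899) → (36.0571,133.0705) → (21.3771,126.9899) → (15.2965,112.3099) → (21.3771,97.6299) → (36.0571,91.5493) → (50.7371,97.6299) → (56.8177,112.3099) (closed)

[2] `<polyline>` open polyline, #008000→engrave S266 F2635: (33.2388,86.7245) → (62.6152,150.2181) → (35.6551,77.1775)

[3] `<rect>` rectangle, #008000→engrave S266 F2635: (42.4152,123.6576) → (58.3191,123.6576) → (58.3191,111.3450) → (42.4152,111.3450) → (42.4152,123.6576) (closed)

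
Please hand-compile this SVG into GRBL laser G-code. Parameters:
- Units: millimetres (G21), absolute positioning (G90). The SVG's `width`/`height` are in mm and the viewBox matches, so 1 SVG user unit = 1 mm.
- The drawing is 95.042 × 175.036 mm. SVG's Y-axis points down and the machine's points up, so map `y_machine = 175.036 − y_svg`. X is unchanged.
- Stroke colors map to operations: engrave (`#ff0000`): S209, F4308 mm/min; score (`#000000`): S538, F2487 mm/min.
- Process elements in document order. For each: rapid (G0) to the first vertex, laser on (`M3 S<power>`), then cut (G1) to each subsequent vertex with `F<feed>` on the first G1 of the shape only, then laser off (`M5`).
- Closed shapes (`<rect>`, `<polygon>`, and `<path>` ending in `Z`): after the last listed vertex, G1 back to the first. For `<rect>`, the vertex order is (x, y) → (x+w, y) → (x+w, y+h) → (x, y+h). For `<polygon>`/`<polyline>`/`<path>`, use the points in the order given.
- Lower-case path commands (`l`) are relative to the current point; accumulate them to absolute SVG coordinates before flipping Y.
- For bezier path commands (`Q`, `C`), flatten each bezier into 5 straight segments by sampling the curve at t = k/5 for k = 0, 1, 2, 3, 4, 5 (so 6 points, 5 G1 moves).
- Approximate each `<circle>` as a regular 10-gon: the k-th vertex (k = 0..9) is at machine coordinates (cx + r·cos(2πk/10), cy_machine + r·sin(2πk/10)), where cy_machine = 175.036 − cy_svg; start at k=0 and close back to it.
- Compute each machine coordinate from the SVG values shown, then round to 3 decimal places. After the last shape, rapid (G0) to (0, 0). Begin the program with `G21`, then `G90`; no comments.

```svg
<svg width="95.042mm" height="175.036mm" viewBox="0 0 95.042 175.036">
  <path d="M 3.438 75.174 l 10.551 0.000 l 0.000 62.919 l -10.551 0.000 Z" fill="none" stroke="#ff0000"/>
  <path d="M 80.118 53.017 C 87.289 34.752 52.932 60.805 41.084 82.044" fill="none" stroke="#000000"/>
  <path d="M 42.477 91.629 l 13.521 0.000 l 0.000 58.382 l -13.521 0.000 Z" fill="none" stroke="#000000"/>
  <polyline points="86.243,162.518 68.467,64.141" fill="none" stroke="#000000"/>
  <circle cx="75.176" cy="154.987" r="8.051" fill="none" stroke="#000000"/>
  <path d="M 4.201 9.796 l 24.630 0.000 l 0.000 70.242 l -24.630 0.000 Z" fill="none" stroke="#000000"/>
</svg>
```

viewBox `0 0 95.042 175.036` with mm width/height → 1 unit = 1 mm. Flip: y_m = 175.036 − y_svg.

**Shape 1** — `<path>` rectangle, stroke `#ff0000` → engrave (S209, F4308). Machine vertices: (3.438,99.862) → (13.989,99.862) → (13.989,36.943) → (3.438,36.943) → (3.438,99.862). Closed: final G1 returns to the first vertex.

**Shape 2** — `<path>` cubic bezier, stroke `#000000` → score (S538, F2487). Control points (SVG): P0=(80.118,53.017), P1=(87.289,34.752), P2=(52.932,60.805), P3=(41.084,82.044); sampled at t=k/5. Machine vertices: (80.118,122.019) → (79.950,128.053) → (72.888,125.809) → (62.008,117.645) → (50.382,105.920) → (41.084,92.992). Open path.

**Shape 3** — `<path>` rectangle, stroke `#000000` → score (S538, F2487). Machine vertices: (42.477,83.407) → (55.998,83.407) → (55.998,25.025) → (42.477,25.025) → (42.477,83.407). Closed: final G1 returns to the first vertex.

**Shape 4** — `<polyline>` line segment, stroke `#000000` → score (S538, F2487). Machine vertices: (86.243,12.518) → (68.467,110.895). Open path.

**Shape 5** — `<circle>` circle, stroke `#000000` → score (S538, F2487). Machine vertices: (83.227,20.049) → (81.689,24.781) → (77.664,27.706) → (72.688,27.706) → (68.663,24.781) → (67.125,20.049) → (68.663,15.317) → (72.688,12.392) → (77.664,12.392) → (81.689,15.317) → (83.227,20.049). Closed: final G1 returns to the first vertex.

**Shape 6** — `<path>` rectangle, stroke `#000000` → score (S538, F2487). Machine vertices: (4.201,165.240) → (28.831,165.240) → (28.831,94.998) → (4.201,94.998) → (4.201,165.240). Closed: final G1 returns to the first vertex.

G21
G90
G0 X3.438 Y99.862
M3 S209
G1 X13.989 Y99.862 F4308
G1 X13.989 Y36.943
G1 X3.438 Y36.943
G1 X3.438 Y99.862
M5
G0 X80.118 Y122.019
M3 S538
G1 X79.950 Y128.053 F2487
G1 X72.888 Y125.809
G1 X62.008 Y117.645
G1 X50.382 Y105.920
G1 X41.084 Y92.992
M5
G0 X42.477 Y83.407
M3 S538
G1 X55.998 Y83.407 F2487
G1 X55.998 Y25.025
G1 X42.477 Y25.025
G1 X42.477 Y83.407
M5
G0 X86.243 Y12.518
M3 S538
G1 X68.467 Y110.895 F2487
M5
G0 X83.227 Y20.049
M3 S538
G1 X81.689 Y24.781 F2487
G1 X77.664 Y27.706
G1 X72.688 Y27.706
G1 X68.663 Y24.781
G1 X67.125 Y20.049
G1 X68.663 Y15.317
G1 X72.688 Y12.392
G1 X77.664 Y12.392
G1 X81.689 Y15.317
G1 X83.227 Y20.049
M5
G0 X4.201 Y165.240
M3 S538
G1 X28.831 Y165.240 F2487
G1 X28.831 Y94.998
G1 X4.201 Y94.998
G1 X4.201 Y165.240
M5
G0 X0.000 Y0.000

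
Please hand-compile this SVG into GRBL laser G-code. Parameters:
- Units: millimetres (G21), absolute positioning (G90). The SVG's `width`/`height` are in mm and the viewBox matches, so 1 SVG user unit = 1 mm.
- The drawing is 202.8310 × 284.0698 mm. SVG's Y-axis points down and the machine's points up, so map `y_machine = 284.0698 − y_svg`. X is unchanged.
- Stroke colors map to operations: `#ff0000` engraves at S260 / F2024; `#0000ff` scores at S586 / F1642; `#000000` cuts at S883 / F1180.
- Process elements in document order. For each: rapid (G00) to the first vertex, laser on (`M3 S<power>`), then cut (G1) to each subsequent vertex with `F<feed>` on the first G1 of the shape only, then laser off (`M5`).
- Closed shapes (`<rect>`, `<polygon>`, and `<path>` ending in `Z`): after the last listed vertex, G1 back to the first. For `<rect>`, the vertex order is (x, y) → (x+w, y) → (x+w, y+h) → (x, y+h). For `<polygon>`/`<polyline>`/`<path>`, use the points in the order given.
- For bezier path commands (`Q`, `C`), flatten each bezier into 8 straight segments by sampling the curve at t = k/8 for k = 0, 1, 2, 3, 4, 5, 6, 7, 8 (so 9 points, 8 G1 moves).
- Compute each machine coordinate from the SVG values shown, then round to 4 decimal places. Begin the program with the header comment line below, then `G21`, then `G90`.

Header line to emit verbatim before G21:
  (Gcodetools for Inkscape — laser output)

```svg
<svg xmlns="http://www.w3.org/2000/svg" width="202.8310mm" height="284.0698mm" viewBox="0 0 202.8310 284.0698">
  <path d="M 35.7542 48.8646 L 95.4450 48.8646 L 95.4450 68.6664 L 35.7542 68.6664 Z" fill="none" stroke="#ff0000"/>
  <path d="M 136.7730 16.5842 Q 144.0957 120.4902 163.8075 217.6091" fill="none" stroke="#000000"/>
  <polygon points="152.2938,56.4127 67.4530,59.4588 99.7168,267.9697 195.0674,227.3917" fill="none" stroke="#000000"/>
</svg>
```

(Gcodetools for Inkscape — laser output)
G21
G90
G00 X35.7542 Y235.2052
M3 S260
G1 X95.4450 Y235.2052 F2024
G1 X95.4450 Y215.4034
G1 X35.7542 Y215.4034
G1 X35.7542 Y235.2052
M5
G00 X136.7730 Y267.4856
M3 S883
G1 X138.7973 Y241.6151 F1180
G1 X141.2087 Y215.9568
G1 X144.0072 Y190.5105
G1 X147.1930 Y165.2764
G1 X150.7659 Y140.2543
G1 X154.7259 Y115.4443
G1 X159.0731 Y90.8465
G1 X163.8075 Y66.4607
M5
G00 X152.2938 Y227.6571
M3 S883
G1 X67.4530 Y224.6110 F1180
G1 X99.7168 Y16.1001
G1 X195.0674 Y56.6781
G1 X152.2938 Y227.6571
M5

viewBox `0 0 202.8310 284.0698` with mm width/height → 1 unit = 1 mm. Flip: y_m = 284.0698 − y_svg.

**Shape 1** — `<path>` rectangle, stroke `#ff0000` → engrave (S260, F2024). Machine vertices: (35.7542,235.2052) → (95.4450,235.2052) → (95.4450,215.4034) → (35.7542,215.4034) → (35.7542,235.2052). Closed: final G1 returns to the first vertex.

**Shape 2** — `<path>` quadratic bezier, stroke `#000000` → cut (S883, F1180). Control points (SVG): P0=(136.7730,16.5842), P1=(144.0957,120.4902), P2=(163.8075,217.6091); sampled at t=k/8. Machine vertices: (136.7730,267.4856) → (138.7973,241.6151) → (141.2087,215.9568) → (144.0072,190.5105) → (147.1930,165.2764) → (150.7659,140.2543) → (154.7259,115.4443) → (159.0731,90.8465) → (163.8075,66.4607). Open path.

**Shape 3** — `<polygon>` closed polygon, stroke `#000000` → cut (S883, F1180). Machine vertices: (152.2938,227.6571) → (67.4530,224.6110) → (99.7168,16.1001) → (195.0674,56.6781) → (152.2938,227.6571). Closed: final G1 returns to the first vertex.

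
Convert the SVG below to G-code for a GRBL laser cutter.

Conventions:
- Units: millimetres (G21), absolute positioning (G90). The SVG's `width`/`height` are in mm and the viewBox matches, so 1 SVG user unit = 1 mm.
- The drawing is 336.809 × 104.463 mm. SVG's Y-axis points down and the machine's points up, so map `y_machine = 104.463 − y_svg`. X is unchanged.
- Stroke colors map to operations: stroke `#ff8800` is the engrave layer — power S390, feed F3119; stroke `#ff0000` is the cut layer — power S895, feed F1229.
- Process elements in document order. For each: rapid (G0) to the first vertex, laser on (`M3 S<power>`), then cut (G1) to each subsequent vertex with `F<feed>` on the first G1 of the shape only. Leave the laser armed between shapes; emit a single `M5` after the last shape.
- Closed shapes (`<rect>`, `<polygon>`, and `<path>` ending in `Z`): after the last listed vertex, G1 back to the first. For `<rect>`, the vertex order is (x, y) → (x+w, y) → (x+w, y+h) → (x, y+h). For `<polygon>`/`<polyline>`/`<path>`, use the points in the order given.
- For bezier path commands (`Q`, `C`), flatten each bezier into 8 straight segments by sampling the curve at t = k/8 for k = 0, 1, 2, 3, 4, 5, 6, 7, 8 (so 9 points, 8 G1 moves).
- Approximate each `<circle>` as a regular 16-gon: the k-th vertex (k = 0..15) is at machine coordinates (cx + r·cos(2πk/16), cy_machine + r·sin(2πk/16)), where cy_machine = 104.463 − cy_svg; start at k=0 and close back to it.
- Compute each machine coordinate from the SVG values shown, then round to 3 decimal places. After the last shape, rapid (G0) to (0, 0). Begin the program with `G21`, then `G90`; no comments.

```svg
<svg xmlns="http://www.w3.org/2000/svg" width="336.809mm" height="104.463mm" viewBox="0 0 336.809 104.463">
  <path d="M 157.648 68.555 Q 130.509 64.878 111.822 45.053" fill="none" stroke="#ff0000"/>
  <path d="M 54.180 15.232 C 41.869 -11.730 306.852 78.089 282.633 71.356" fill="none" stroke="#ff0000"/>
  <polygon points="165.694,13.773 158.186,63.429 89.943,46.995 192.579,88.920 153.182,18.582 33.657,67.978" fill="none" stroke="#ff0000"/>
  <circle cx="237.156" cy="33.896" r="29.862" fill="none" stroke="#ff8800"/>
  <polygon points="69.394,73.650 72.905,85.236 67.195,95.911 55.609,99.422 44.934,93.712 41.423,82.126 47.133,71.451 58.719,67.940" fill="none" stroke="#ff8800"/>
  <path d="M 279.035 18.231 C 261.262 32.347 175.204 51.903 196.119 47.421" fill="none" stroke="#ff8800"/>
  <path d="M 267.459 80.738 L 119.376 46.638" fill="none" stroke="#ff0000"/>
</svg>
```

G21
G90
G0 X157.648 Y35.908
M3 S895
G1 X150.995 Y37.080 F1229
G1 X144.607 Y38.756
G1 X138.482 Y40.937
G1 X132.622 Y43.622
G1 X127.026 Y46.812
G1 X121.694 Y50.507
G1 X116.626 Y54.706
G1 X111.822 Y59.410
G0 X54.180 Y89.231
M3 S895
G1 X61.455 Y94.284 F1229
G1 X88.088 Y90.889
G1 X127.440 Y81.546
G1 X172.872 Y68.755
G1 X217.746 Y55.015
G1 X255.423 Y42.827
G1 X279.265 Y34.691
G1 X282.633 Y33.107
G0 X165.694 Y90.690
M3 S895
G1 X158.186 Y41.034 F1229
G1 X89.943 Y57.468
G1 X192.579 Y15.543
G1 X153.182 Y85.881
G1 X33.657 Y36.485
G1 X165.694 Y90.690
G0 X267.018 Y70.567
M3 S390
G1 X264.745 Y81.995 F3119
G1 X258.272 Y91.683
G1 X248.584 Y98.156
G1 X237.156 Y100.429
G1 X225.728 Y98.156
G1 X216.040 Y91.683
G1 X209.567 Y81.995
G1 X207.294 Y70.567
G1 X209.567 Y59.139
G1 X216.040 Y49.451
G1 X225.728 Y42.978
G1 X237.156 Y40.705
G1 X248.584 Y42.978
G1 X258.272 Y49.451
G1 X264.745 Y59.139
G1 X267.018 Y70.567
G0 X69.394 Y30.813
M3 S390
G1 X72.905 Y19.227 F3119
G1 X67.195 Y8.552
G1 X55.609 Y5.041
G1 X44.934 Y10.751
G1 X41.423 Y22.337
G1 X47.133 Y33.012
G1 X58.719 Y36.523
G1 X69.394 Y30.813
G0 X279.035 Y86.232
M3 S390
G1 X269.512 Y80.741 F3119
G1 X255.640 Y75.086
G1 X239.475 Y69.611
G1 X223.069 Y64.663
G1 X208.477 Y60.586
G1 X197.752 Y57.727
G1 X192.948 Y56.430
G1 X196.119 Y57.042
G0 X267.459 Y23.725
M3 S895
G1 X119.376 Y57.825 F1229
M5
G0 X0.000 Y0.000

viewBox `0 0 336.809 104.463` with mm width/height → 1 unit = 1 mm. Flip: y_m = 104.463 − y_svg.

**Shape 1** — `<path>` quadratic bezier, stroke `#ff0000` → cut (S895, F1229). Control points (SVG): P0=(157.648,68.555), P1=(130.509,64.878), P2=(111.822,45.053); sampled at t=k/8. Machine vertices: (157.648,35.908) → (150.995,37.080) → (144.607,38.756) → (138.482,40.937) → (132.622,43.622) → (127.026,46.812) → (121.694,50.507) → (116.626,54.706) → (111.822,59.410). Open path.

**Shape 2** — `<path>` cubic bezier, stroke `#ff0000` → cut (S895, F1229). Control points (SVG): P0=(54.180,15.232), P1=(41.869,-11.730), P2=(306.852,78.089), P3=(282.633,71.356); sampled at t=k/8. Machine vertices: (54.180,89.231) → (61.455,94.284) → (88.088,90.889) → (127.440,81.546) → (172.872,68.755) → (217.746,55.015) → (255.423,42.827) → (279.265,34.691) → (282.633,33.107). Open path.

**Shape 3** — `<polygon>` closed polygon, stroke `#ff0000` → cut (S895, F1229). Machine vertices: (165.694,90.690) → (158.186,41.034) → (89.943,57.468) → (192.579,15.543) → (153.182,85.881) → (33.657,36.485) → (165.694,90.690). Closed: final G1 returns to the first vertex.

**Shape 4** — `<circle>` circle, stroke `#ff8800` → engrave (S390, F3119). Machine vertices: (267.018,70.567) → (264.745,81.995) → (258.272,91.683) → (248.584,98.156) → (237.156,100.429) → (225.728,98.156) → (216.040,91.683) → (209.567,81.995) → (207.294,70.567) → (209.567,59.139) → (216.040,49.451) → (225.728,42.978) → (237.156,40.705) → (248.584,42.978) → (258.272,49.451) → (264.745,59.139) → (267.018,70.567). Closed: final G1 returns to the first vertex.

**Shape 5** — `<polygon>` regular polygon, stroke `#ff8800` → engrave (S390, F3119). Machine vertices: (69.394,30.813) → (72.905,19.227) → (67.195,8.552) → (55.609,5.041) → (44.934,10.751) → (41.423,22.337) → (47.133,33.012) → (58.719,36.523) → (69.394,30.813). Closed: final G1 returns to the first vertex.

**Shape 6** — `<path>` cubic bezier, stroke `#ff8800` → engrave (S390, F3119). Control points (SVG): P0=(279.035,18.231), P1=(261.262,32.347), P2=(175.204,51.903), P3=(196.119,47.421); sampled at t=k/8. Machine vertices: (279.035,86.232) → (269.512,80.741) → (255.640,75.086) → (239.475,69.611) → (223.069,64.663) → (208.477,60.586) → (197.752,57.727) → (192.948,56.430) → (196.119,57.042). Open path.

**Shape 7** — `<path>` line segment, stroke `#ff0000` → cut (S895, F1229). Machine vertices: (267.459,23.725) → (119.376,57.825). Open path.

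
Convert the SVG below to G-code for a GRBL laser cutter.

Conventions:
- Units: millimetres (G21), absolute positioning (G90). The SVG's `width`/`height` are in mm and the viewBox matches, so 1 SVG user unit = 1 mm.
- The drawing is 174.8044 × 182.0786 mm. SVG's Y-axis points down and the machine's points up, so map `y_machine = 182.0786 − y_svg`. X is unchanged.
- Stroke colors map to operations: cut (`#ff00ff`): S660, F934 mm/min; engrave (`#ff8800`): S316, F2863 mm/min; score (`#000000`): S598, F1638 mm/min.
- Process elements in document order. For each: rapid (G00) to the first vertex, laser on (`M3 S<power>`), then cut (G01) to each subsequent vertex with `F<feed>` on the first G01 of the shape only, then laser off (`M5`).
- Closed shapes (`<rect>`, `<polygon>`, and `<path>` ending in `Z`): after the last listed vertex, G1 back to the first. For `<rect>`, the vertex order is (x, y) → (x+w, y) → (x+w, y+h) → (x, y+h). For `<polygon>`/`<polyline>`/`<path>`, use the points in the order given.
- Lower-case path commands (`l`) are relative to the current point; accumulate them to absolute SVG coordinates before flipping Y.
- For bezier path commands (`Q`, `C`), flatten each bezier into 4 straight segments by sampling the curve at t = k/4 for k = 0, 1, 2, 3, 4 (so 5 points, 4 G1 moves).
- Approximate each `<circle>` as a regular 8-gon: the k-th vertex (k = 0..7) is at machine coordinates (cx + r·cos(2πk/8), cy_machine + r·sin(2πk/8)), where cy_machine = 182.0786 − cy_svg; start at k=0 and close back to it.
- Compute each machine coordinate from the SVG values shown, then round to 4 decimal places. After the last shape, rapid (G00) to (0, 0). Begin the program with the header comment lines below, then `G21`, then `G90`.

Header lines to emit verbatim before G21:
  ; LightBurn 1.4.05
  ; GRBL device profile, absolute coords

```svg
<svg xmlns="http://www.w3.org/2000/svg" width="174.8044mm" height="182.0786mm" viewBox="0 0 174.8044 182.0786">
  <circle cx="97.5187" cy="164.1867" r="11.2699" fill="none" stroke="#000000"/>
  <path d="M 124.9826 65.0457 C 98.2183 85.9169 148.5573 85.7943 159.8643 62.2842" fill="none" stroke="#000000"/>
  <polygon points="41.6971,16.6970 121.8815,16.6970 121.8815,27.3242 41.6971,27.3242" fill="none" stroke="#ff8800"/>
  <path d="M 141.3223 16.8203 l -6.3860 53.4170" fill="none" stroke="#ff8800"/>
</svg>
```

; LightBurn 1.4.05
; GRBL device profile, absolute coords
G21
G90
G00 X108.7886 Y17.8919
M3 S598
G01 X105.4877 Y25.8609 F1638
G01 X97.5187 Y29.1618
G01 X89.5497 Y25.8609
G01 X86.2488 Y17.8919
G01 X89.5497 Y9.9229
G01 X97.5187 Y6.6220
G01 X105.4877 Y9.9229
G01 X108.7886 Y17.8919
M5
G00 X124.9826 Y117.0329
M3 S598
G01 X117.5516 Y105.3532 F1638
G01 X128.1467 Y101.7707
G01 X145.8802 Y106.5096
G01 X159.8643 Y119.7944
M5
G00 X41.6971 Y165.3816
M3 S316
G01 X121.8815 Y165.3816 F2863
G01 X121.8815 Y154.7544
G01 X41.6971 Y154.7544
G01 X41.6971 Y165.3816
M5
G00 X141.3223 Y165.2583
M3 S316
G01 X134.9363 Y111.8413 F2863
M5
G00 X0.0000 Y0.0000

1 u = 1 mm; y_m = 182.0786 − y.

[1] `<circle>` circle, #000000→score S598 F1638: (108.7886,17.8919) → (105.4877,25.8609) → (97.5187,29.1618) → (89.5497,25.8609) → (86.2488,17.8919) → (89.5497,9.9229) → (97.5187,6.6220) → (105.4877,9.9229) → (108.7886,17.8919) (closed)

[2] `<path>` cubic bezier, #000000→score S598 F1638: (124.9826,117.0329) → (117.5516,105.3532) → (128.1467,101.7707) → (145.8802,106.5096) → (159.8643,119.7944)

[3] `<polygon>` rectangle, #ff8800→engrave S316 F2863: (41.6971,165.3816) → (121.8815,165.3816) → (121.8815,154.7544) → (41.6971,154.7544) → (41.6971,165.3816) (closed)

[4] `<path>` line segment, #ff8800→engrave S316 F2863: (141.3223,165.2583) → (134.9363,111.8413)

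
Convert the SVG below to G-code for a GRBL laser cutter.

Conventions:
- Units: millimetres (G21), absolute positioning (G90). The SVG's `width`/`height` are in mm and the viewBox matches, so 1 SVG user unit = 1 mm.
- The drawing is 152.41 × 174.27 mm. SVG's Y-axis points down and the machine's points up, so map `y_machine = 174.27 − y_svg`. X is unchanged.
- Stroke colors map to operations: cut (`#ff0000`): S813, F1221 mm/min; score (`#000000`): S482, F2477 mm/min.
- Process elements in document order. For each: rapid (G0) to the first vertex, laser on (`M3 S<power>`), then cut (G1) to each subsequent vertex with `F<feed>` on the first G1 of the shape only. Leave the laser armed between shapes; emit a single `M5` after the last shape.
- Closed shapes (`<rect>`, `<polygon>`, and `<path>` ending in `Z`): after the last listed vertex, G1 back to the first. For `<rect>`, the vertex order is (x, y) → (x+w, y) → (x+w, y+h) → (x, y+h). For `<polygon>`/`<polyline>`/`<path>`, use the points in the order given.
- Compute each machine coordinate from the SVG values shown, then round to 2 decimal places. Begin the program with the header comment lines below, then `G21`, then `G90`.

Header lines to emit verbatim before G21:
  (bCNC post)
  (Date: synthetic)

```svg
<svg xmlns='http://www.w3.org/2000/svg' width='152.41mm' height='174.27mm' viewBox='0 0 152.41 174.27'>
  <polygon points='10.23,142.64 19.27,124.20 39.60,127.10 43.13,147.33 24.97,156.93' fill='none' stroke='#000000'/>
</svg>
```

(bCNC post)
(Date: synthetic)
G21
G90
G0 X10.23 Y31.63
M3 S482
G1 X19.27 Y50.07 F2477
G1 X39.60 Y47.17
G1 X43.13 Y26.94
G1 X24.97 Y17.34
G1 X10.23 Y31.63
M5

1 u = 1 mm; y_m = 174.27 − y.

[1] `<polygon>` regular polygon, #000000→score S482 F2477: (10.23,31.63) → (19.27,50.07) → (39.60,47.17) → (43.13,26.94) → (24.97,17.34) → (10.23,31.63) (closed)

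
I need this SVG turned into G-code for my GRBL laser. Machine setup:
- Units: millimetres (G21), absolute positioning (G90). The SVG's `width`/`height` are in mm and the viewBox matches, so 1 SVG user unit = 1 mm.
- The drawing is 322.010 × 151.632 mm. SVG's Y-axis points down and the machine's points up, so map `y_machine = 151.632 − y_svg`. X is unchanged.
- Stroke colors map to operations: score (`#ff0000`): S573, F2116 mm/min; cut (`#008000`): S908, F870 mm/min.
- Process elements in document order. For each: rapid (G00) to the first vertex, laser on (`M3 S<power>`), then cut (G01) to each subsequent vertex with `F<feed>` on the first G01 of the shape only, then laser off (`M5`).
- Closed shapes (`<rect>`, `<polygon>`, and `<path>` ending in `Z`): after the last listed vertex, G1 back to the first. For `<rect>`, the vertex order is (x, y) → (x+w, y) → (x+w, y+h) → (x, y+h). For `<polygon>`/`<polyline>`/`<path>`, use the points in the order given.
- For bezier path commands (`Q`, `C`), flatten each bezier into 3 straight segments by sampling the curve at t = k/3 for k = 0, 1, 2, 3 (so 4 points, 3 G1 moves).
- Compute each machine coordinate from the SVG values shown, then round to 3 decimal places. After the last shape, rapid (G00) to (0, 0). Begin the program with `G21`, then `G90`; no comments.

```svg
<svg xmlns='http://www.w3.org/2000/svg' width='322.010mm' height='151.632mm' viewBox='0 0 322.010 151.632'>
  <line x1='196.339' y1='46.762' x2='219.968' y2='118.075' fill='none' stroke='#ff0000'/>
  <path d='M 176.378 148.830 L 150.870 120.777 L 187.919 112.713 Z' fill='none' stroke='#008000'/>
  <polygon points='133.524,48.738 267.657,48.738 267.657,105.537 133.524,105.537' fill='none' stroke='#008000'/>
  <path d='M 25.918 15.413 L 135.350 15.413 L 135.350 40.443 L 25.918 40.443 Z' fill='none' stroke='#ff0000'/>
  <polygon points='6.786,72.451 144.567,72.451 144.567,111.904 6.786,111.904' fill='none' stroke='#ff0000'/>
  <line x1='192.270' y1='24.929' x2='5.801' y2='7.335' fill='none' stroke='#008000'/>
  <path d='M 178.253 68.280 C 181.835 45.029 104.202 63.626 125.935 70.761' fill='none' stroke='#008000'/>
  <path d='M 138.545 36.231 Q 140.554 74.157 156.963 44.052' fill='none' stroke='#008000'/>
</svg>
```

G21
G90
G00 X196.339 Y104.870
M3 S573
G01 X219.968 Y33.557 F2116
M5
G00 X176.378 Y2.802
M3 S908
G01 X150.870 Y30.855 F870
G01 X187.919 Y38.919
G01 X176.378 Y2.802
M5
G00 X133.524 Y102.894
M3 S908
G01 X267.657 Y102.894 F870
G01 X267.657 Y46.095
G01 X133.524 Y46.095
G01 X133.524 Y102.894
M5
G00 X25.918 Y136.219
M3 S573
G01 X135.350 Y136.219 F2116
G01 X135.350 Y111.189
G01 X25.918 Y111.189
G01 X25.918 Y136.219
M5
G00 X6.786 Y79.181
M3 S573
G01 X144.567 Y79.181 F2116
G01 X144.567 Y39.728
G01 X6.786 Y39.728
G01 X6.786 Y79.181
M5
G00 X192.270 Y126.703
M3 S908
G01 X5.801 Y144.297 F870
M5
G00 X178.253 Y83.352
M3 S908
G01 X161.452 Y94.628 F870
G01 X130.636 Y89.852
G01 X125.935 Y80.871
M5
G00 X138.545 Y115.401
M3 S908
G01 X141.484 Y97.676 F870
G01 X147.624 Y95.069
G01 X156.963 Y107.580
M5
G00 X0.000 Y0.000

1 u = 1 mm; y_m = 151.632 − y.

[1] `<line>` line segment, #ff0000→score S573 F2116: (196.339,104.870) → (219.968,33.557)

[2] `<path>` regular polygon, #008000→cut S908 F870: (176.378,2.802) → (150.870,30.855) → (187.919,38.919) → (176.378,2.802) (closed)

[3] `<polygon>` rectangle, #008000→cut S908 F870: (133.524,102.894) → (267.657,102.894) → (267.657,46.095) → (133.524,46.095) → (133.524,102.894) (closed)

[4] `<path>` rectangle, #ff0000→score S573 F2116: (25.918,136.219) → (135.350,136.219) → (135.350,111.189) → (25.918,111.189) → (25.918,136.219) (closed)

[5] `<polygon>` rectangle, #ff0000→score S573 F2116: (6.786,79.181) → (144.567,79.181) → (144.567,39.728) → (6.786,39.728) → (6.786,79.181) (closed)

[6] `<line>` line segment, #008000→cut S908 F870: (192.270,126.703) → (5.801,144.297)

[7] `<path>` cubic bezier, #008000→cut S908 F870: (178.253,83.352) → (161.452,94.628) → (130.636,89.852) → (125.935,80.871)

[8] `<path>` quadratic bezier, #008000→cut S908 F870: (138.545,115.401) → (141.484,97.676) → (147.624,95.069) → (156.963,107.580)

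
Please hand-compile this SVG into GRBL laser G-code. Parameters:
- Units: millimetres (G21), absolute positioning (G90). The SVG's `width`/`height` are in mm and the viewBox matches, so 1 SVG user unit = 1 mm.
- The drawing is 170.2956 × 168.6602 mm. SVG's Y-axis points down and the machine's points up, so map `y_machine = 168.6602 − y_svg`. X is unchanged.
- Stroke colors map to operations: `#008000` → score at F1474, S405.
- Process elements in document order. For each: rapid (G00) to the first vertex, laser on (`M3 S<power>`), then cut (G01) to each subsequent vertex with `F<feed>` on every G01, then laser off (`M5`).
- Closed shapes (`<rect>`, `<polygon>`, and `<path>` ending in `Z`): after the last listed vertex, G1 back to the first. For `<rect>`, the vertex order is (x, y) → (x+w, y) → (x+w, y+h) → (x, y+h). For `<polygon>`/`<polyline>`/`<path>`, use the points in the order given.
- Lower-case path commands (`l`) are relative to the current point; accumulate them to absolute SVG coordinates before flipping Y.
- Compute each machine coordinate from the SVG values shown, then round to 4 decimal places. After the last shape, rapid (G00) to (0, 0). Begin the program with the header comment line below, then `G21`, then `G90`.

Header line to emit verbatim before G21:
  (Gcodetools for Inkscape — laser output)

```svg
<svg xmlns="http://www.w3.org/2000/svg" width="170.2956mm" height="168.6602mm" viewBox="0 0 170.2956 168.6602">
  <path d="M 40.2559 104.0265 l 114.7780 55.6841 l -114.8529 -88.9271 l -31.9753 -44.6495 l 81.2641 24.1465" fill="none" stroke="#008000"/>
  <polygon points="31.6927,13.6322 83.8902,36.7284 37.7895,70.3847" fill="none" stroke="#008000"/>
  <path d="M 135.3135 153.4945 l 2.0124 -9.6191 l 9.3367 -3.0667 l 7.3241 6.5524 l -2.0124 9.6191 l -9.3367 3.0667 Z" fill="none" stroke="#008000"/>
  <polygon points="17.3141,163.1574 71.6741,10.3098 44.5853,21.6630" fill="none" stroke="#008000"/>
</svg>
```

(Gcodetools for Inkscape — laser output)
G21
G90
G00 X40.2559 Y64.6337
M3 S405
G01 X155.0339 Y8.9496 F1474
G01 X40.1810 Y97.8767 F1474
G01 X8.2057 Y142.5262 F1474
G01 X89.4698 Y118.3797 F1474
M5
G00 X31.6927 Y155.0280
M3 S405
G01 X83.8902 Y131.9318 F1474
G01 X37.7895 Y98.2755 F1474
G01 X31.6927 Y155.0280 F1474
M5
G00 X135.3135 Y15.1657
M3 S405
G01 X137.3259 Y24.7848 F1474
G01 X146.6626 Y27.8515 F1474
G01 X153.9867 Y21.2991 F1474
G01 X151.9743 Y11.6800 F1474
G01 X142.6376 Y8.6133 F1474
G01 X135.3135 Y15.1657 F1474
M5
G00 X17.3141 Y5.5028
M3 S405
G01 X71.6741 Y158.3504 F1474
G01 X44.5853 Y146.9972 F1474
G01 X17.3141 Y5.5028 F1474
M5
G00 X0.0000 Y0.0000

Since the viewBox matches the mm dimensions, user units are millimetres directly. The only transform is the Y-flip y_m = 168.6602 − y_svg.

Shape 1 is a open polyline drawn with `<path>`. Its stroke #008000 means score at S405, F1474. After flipping Y the toolpath is (40.2559,64.6337) → (155.0339,8.9496) → (40.1810,97.8767) → (8.2057,142.5262) → (89.4698,118.3797).

Shape 2 is a regular polygon drawn with `<polygon>`. Its stroke #008000 means score at S405, F1474. After flipping Y the toolpath is (31.6927,155.0280) → (83.8902,131.9318) → (37.7895,98.2755) → (31.6927,155.0280), returning to the start.

Shape 3 is a regular polygon drawn with `<path>`. Its stroke #008000 means score at S405, F1474. After flipping Y the toolpath is (135.3135,15.1657) → (137.3259,24.7848) → (146.6626,27.8515) → (153.9867,21.2991) → (151.9743,11.6800) → (142.6376,8.6133) → (135.3135,15.1657), returning to the start.

Shape 4 is a closed polygon drawn with `<polygon>`. Its stroke #008000 means score at S405, F1474. After flipping Y the toolpath is (17.3141,5.5028) → (71.6741,158.3504) → (44.5853,146.9972) → (17.3141,5.5028), returning to the start.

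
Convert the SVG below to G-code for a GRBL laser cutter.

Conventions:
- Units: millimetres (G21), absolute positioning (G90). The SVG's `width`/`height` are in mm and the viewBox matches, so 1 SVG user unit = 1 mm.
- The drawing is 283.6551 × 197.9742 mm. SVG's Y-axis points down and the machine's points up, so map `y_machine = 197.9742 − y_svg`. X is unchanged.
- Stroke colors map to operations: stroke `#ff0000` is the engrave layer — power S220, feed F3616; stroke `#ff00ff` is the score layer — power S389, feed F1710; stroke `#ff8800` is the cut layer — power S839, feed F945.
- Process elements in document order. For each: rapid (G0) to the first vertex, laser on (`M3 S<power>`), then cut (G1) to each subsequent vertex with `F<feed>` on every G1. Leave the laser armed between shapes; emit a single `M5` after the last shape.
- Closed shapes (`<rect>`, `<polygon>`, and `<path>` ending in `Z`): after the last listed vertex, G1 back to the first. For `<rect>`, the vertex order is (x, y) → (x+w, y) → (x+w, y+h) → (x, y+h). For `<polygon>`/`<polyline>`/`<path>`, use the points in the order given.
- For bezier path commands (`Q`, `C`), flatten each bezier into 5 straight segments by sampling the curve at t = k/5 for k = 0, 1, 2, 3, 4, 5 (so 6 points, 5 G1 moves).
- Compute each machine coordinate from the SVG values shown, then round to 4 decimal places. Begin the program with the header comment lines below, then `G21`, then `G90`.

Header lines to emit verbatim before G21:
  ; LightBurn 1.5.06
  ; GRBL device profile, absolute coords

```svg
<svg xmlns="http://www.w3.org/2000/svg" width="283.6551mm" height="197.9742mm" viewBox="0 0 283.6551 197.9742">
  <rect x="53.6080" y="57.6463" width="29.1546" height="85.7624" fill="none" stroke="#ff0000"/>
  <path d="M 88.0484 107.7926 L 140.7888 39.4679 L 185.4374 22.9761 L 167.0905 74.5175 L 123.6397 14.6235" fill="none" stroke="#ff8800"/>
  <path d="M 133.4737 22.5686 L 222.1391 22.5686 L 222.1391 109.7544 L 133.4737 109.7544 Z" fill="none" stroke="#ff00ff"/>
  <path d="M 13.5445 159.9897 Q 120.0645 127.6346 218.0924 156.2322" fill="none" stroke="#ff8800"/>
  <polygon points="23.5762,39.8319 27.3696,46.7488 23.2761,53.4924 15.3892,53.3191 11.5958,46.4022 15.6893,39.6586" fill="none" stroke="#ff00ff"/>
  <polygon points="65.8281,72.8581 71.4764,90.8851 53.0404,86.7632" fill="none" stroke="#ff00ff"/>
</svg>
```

; LightBurn 1.5.06
; GRBL device profile, absolute coords
G21
G90
G0 X53.6080 Y140.3279
M3 S220
G1 X82.7626 Y140.3279 F3616
G1 X82.7626 Y54.5655 F3616
G1 X53.6080 Y54.5655 F3616
G1 X53.6080 Y140.3279 F3616
G0 X88.0484 Y90.1816
M3 S839
G1 X140.7888 Y158.5063 F945
G1 X185.4374 Y174.9981 F945
G1 X167.0905 Y123.4567 F945
G1 X123.6397 Y183.3507 F945
G0 X133.4737 Y175.4056
M3 S389
G1 X222.1391 Y175.4056 F1710
G1 X222.1391 Y88.2198 F1710
G1 X133.4737 Y88.2198 F1710
G1 X133.4737 Y175.4056 F1710
G0 X13.5445 Y37.9845
M3 S839
G1 X55.8128 Y48.4884 F945
G1 X97.4018 Y54.1161 F945
G1 X138.3113 Y54.8676 F945
G1 X178.5416 Y50.7429 F945
G1 X218.0924 Y41.7420 F945
G0 X23.5762 Y158.1423
M3 S389
G1 X27.3696 Y151.2254 F1710
G1 X23.2761 Y144.4818 F1710
G1 X15.3892 Y144.6551 F1710
G1 X11.5958 Y151.5720 F1710
G1 X15.6893 Y158.3156 F1710
G1 X23.5762 Y158.1423 F1710
G0 X65.8281 Y125.1161
M3 S389
G1 X71.4764 Y107.0891 F1710
G1 X53.0404 Y111.2110 F1710
G1 X65.8281 Y125.1161 F1710
M5

1 u = 1 mm; y_m = 197.9742 − y.

[1] `<rect>` rectangle, #ff0000→engrave S220 F3616: (53.6080,140.3279) → (82.7626,140.3279) → (82.7626,54.5655) → (53.6080,54.5655) → (53.6080,140.3279) (closed)

[2] `<path>` open polyline, #ff8800→cut S839 F945: (88.0484,90.1816) → (140.7888,158.5063) → (185.4374,174.9981) → (167.0905,123.4567) → (123.6397,183.3507)

[3] `<path>` rectangle, #ff00ff→score S389 F1710: (133.4737,175.4056) → (222.1391,175.4056) → (222.1391,88.2198) → (133.4737,88.2198) → (133.4737,175.4056) (closed)

[4] `<path>` quadratic bezier, #ff8800→cut S839 F945: (13.5445,37.9845) → (55.8128,48.4884) → (97.4018,54.1161) → (138.3113,54.8676) → (178.5416,50.7429) → (218.0924,41.7420)

[5] `<polygon>` regular polygon, #ff00ff→score S389 F1710: (23.5762,158.1423) → (27.3696,151.2254) → (23.2761,144.4818) → (15.3892,144.6551) → (11.5958,151.5720) → (15.6893,158.3156) → (23.5762,158.1423) (closed)

[6] `<polygon>` regular polygon, #ff00ff→score S389 F1710: (65.8281,125.1161) → (71.4764,107.0891) → (53.0404,111.2110) → (65.8281,125.1161) (closed)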